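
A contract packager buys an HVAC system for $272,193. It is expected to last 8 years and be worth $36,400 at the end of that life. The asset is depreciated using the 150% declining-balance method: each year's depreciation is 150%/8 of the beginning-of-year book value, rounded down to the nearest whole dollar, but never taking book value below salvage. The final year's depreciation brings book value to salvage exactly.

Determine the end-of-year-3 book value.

Depreciable base = $272,193 − $36,400 = $235,793.
Year 1: ⌊$272,193 × 150%/8⌋ = $51,036. Book value $221,157.
Year 2: ⌊$221,157 × 150%/8⌋ = $41,466. Book value $179,691.
Year 3: ⌊$179,691 × 150%/8⌋ = $33,692. Book value $145,999.

$145,999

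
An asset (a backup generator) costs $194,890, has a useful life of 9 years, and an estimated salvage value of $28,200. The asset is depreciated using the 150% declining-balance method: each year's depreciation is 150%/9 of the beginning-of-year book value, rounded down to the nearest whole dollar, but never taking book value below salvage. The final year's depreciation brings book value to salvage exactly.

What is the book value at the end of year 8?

$45,327

Depreciable base = $194,890 − $28,200 = $166,690.
Year 1: ⌊$194,890 × 150%/9⌋ = $32,481. Book value $162,409.
Year 2: ⌊$162,409 × 150%/9⌋ = $27,068. Book value $135,341.
Year 3: ⌊$135,341 × 150%/9⌋ = $22,556. Book value $112,785.
Year 4: ⌊$112,785 × 150%/9⌋ = $18,797. Book value $93,988.
Year 5: ⌊$93,988 × 150%/9⌋ = $15,664. Book value $78,324.
Year 6: ⌊$78,324 × 150%/9⌋ = $13,054. Book value $65,270.
Year 7: ⌊$65,270 × 150%/9⌋ = $10,878. Book value $54,392.
Year 8: ⌊$54,392 × 150%/9⌋ = $9,065. Book value $45,327.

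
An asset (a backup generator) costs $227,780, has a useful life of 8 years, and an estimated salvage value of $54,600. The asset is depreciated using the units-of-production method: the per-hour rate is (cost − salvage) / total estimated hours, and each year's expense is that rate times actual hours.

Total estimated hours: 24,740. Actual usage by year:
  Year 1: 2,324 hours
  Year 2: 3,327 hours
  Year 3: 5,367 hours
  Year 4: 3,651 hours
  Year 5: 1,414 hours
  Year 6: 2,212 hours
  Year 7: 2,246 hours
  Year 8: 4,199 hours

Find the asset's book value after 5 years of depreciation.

$115,199

Depreciable base = $227,780 − $54,600 = $173,180.
Rate = $173,180 / 24,740 hours = $7 per hour.
Year 1: 2,324 × $7 = $16,268. Book value $211,512.
Year 2: 3,327 × $7 = $23,289. Book value $188,223.
Year 3: 5,367 × $7 = $37,569. Book value $150,654.
Year 4: 3,651 × $7 = $25,557. Book value $125,097.
Year 5: 1,414 × $7 = $9,898. Book value $115,199.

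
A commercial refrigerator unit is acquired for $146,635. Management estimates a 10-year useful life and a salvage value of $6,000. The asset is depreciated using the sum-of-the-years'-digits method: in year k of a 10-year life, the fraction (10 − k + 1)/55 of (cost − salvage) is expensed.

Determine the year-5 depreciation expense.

$15,342

Depreciable base = $146,635 − $6,000 = $140,635.
Sum of the years' digits = 10+9+8+7+6+5+4+3+2+1 = 55.
Year 1: $140,635 × 10/55 = $25,570. Book value $121,065.
Year 2: $140,635 × 9/55 = $23,013. Book value $98,052.
Year 3: $140,635 × 8/55 = $20,456. Book value $77,596.
Year 4: $140,635 × 7/55 = $17,899. Book value $59,697.
Year 5: $140,635 × 6/55 = $15,342. Book value $44,355.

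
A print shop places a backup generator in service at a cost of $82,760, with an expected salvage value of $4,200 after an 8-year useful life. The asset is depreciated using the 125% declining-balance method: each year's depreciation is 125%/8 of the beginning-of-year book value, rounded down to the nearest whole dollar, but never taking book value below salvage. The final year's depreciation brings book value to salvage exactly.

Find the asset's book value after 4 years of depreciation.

Depreciable base = $82,760 − $4,200 = $78,560.
Year 1: ⌊$82,760 × 125%/8⌋ = $12,931. Book value $69,829.
Year 2: ⌊$69,829 × 125%/8⌋ = $10,910. Book value $58,919.
Year 3: ⌊$58,919 × 125%/8⌋ = $9,206. Book value $49,713.
Year 4: ⌊$49,713 × 125%/8⌋ = $7,767. Book value $41,946.

$41,946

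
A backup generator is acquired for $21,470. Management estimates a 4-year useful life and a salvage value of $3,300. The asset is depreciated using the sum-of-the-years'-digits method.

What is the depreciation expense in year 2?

Depreciable base = $21,470 − $3,300 = $18,170.
Sum of the years' digits = 4+3+2+1 = 10.
Year 1: $18,170 × 4/10 = $7,268. Book value $14,202.
Year 2: $18,170 × 3/10 = $5,451. Book value $8,751.

$5,451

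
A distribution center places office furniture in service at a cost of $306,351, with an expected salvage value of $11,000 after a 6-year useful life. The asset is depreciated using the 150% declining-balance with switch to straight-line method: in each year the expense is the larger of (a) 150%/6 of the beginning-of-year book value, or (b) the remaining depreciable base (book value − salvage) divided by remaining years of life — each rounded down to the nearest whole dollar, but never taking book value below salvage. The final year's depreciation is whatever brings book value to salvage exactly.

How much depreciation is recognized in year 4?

Depreciable base = $306,351 − $11,000 = $295,351.
Year 1: DB = ⌊$306,351 × 150%/6⌋ = $76,587; SL = ⌊$295,351/6⌋ = $49,225 → take DB $76,587. Book value $229,764.
Year 2: DB = ⌊$229,764 × 150%/6⌋ = $57,441; SL = ⌊$218,764/5⌋ = $43,752 → take DB $57,441. Book value $172,323.
Year 3: DB = ⌊$172,323 × 150%/6⌋ = $43,080; SL = ⌊$161,323/4⌋ = $40,330 → take DB $43,080. Book value $129,243.
Year 4: DB = ⌊$129,243 × 150%/6⌋ = $32,310; SL = ⌊$118,243/3⌋ = $39,414 → take SL $39,414. Book value $89,829.

$39,414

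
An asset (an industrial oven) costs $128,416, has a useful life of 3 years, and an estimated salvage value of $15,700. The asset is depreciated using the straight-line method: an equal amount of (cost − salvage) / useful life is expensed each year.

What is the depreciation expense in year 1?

Depreciable base = $128,416 − $15,700 = $112,716.
Annual expense = $112,716 / 3 = $37,572.

$37,572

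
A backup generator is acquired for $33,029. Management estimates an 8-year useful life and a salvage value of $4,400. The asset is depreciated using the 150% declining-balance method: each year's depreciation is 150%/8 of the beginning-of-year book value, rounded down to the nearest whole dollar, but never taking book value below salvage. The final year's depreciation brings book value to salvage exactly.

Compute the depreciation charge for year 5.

$2,699

Depreciable base = $33,029 − $4,400 = $28,629.
Year 1: ⌊$33,029 × 150%/8⌋ = $6,192. Book value $26,837.
Year 2: ⌊$26,837 × 150%/8⌋ = $5,031. Book value $21,806.
Year 3: ⌊$21,806 × 150%/8⌋ = $4,088. Book value $17,718.
Year 4: ⌊$17,718 × 150%/8⌋ = $3,322. Book value $14,396.
Year 5: ⌊$14,396 × 150%/8⌋ = $2,699. Book value $11,697.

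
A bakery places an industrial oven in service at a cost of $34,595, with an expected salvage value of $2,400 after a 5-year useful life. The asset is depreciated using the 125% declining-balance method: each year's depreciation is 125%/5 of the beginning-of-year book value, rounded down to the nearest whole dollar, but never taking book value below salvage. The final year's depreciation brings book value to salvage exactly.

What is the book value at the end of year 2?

Depreciable base = $34,595 − $2,400 = $32,195.
Year 1: ⌊$34,595 × 125%/5⌋ = $8,648. Book value $25,947.
Year 2: ⌊$25,947 × 125%/5⌋ = $6,486. Book value $19,461.

$19,461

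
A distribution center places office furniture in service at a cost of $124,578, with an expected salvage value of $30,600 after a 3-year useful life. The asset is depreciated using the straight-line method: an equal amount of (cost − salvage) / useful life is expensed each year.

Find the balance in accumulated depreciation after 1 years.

Depreciable base = $124,578 − $30,600 = $93,978.
Annual expense = $93,978 / 3 = $31,326.
End of year 1: book value $93,252.
Accumulated through year 1 = $124,578 − $93,252 = $31,326.

$31,326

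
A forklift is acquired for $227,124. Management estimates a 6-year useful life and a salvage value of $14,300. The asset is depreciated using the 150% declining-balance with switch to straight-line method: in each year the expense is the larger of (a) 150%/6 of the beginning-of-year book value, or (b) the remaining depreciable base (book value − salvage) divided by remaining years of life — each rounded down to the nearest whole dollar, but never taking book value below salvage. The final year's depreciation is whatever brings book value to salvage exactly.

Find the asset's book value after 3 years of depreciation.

$95,819

Depreciable base = $227,124 − $14,300 = $212,824.
Year 1: DB = ⌊$227,124 × 150%/6⌋ = $56,781; SL = ⌊$212,824/6⌋ = $35,470 → take DB $56,781. Book value $170,343.
Year 2: DB = ⌊$170,343 × 150%/6⌋ = $42,585; SL = ⌊$156,043/5⌋ = $31,208 → take DB $42,585. Book value $127,758.
Year 3: DB = ⌊$127,758 × 150%/6⌋ = $31,939; SL = ⌊$113,458/4⌋ = $28,364 → take DB $31,939. Book value $95,819.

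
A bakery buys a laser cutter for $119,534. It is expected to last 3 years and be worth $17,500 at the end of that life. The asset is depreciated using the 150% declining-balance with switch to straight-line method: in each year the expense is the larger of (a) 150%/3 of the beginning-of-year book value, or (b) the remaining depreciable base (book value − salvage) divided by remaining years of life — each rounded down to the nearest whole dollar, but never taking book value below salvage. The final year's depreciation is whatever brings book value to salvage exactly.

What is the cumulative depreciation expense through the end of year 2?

$89,650

Depreciable base = $119,534 − $17,500 = $102,034.
Year 1: DB = ⌊$119,534 × 150%/3⌋ = $59,767; SL = ⌊$102,034/3⌋ = $34,011 → take DB $59,767. Book value $59,767.
Year 2: DB = ⌊$59,767 × 150%/3⌋ = $29,883; SL = ⌊$42,267/2⌋ = $21,133 → take DB $29,883. Book value $29,884.
Accumulated through year 2 = $119,534 − $29,884 = $89,650.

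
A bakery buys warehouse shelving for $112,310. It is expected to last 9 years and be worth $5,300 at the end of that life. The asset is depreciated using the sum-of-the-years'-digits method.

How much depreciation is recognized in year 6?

$9,512

Depreciable base = $112,310 − $5,300 = $107,010.
Sum of the years' digits = 9+8+7+6+5+4+3+2+1 = 45.
Year 1: $107,010 × 9/45 = $21,402. Book value $90,908.
Year 2: $107,010 × 8/45 = $19,024. Book value $71,884.
Year 3: $107,010 × 7/45 = $16,646. Book value $55,238.
Year 4: $107,010 × 6/45 = $14,268. Book value $40,970.
Year 5: $107,010 × 5/45 = $11,890. Book value $29,080.
Year 6: $107,010 × 4/45 = $9,512. Book value $19,568.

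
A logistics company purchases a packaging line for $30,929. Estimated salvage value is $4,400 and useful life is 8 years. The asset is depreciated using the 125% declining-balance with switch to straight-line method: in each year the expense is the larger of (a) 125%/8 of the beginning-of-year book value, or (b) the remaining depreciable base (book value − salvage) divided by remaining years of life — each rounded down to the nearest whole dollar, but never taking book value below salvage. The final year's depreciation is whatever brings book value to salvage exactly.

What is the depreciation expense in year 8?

Depreciable base = $30,929 − $4,400 = $26,529.
Year 1: DB = ⌊$30,929 × 125%/8⌋ = $4,832; SL = ⌊$26,529/8⌋ = $3,316 → take DB $4,832. Book value $26,097.
Year 2: DB = ⌊$26,097 × 125%/8⌋ = $4,077; SL = ⌊$21,697/7⌋ = $3,099 → take DB $4,077. Book value $22,020.
Year 3: DB = ⌊$22,020 × 125%/8⌋ = $3,440; SL = ⌊$17,620/6⌋ = $2,936 → take DB $3,440. Book value $18,580.
Year 4: DB = ⌊$18,580 × 125%/8⌋ = $2,903; SL = ⌊$14,180/5⌋ = $2,836 → take DB $2,903. Book value $15,677.
Year 5: DB = ⌊$15,677 × 125%/8⌋ = $2,449; SL = ⌊$11,277/4⌋ = $2,819 → take SL $2,819. Book value $12,858.
Year 6: DB = ⌊$12,858 × 125%/8⌋ = $2,009; SL = ⌊$8,458/3⌋ = $2,819 → take SL $2,819. Book value $10,039.
Year 7: DB = ⌊$10,039 × 125%/8⌋ = $1,568; SL = ⌊$5,639/2⌋ = $2,819 → take SL $2,819. Book value $7,220.
Year 8 (final): $7,220 − $4,400 = $2,820. Book value $4,400.

$2,820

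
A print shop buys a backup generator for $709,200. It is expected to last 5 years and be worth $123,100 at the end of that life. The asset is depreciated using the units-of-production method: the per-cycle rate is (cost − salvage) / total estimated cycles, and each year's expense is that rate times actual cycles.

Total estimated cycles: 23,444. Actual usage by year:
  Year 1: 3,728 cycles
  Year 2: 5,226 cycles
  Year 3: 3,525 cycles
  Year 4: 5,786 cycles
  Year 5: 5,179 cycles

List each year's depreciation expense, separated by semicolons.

$93,200; $130,650; $88,125; $144,650; $129,475

Depreciable base = $709,200 − $123,100 = $586,100.
Rate = $586,100 / 23,444 cycles = $25 per cycle.
Year 1: 3,728 × $25 = $93,200. Book value $616,000.
Year 2: 5,226 × $25 = $130,650. Book value $485,350.
Year 3: 3,525 × $25 = $88,125. Book value $397,225.
Year 4: 5,786 × $25 = $144,650. Book value $252,575.
Year 5: 5,179 × $25 = $129,475. Book value $123,100.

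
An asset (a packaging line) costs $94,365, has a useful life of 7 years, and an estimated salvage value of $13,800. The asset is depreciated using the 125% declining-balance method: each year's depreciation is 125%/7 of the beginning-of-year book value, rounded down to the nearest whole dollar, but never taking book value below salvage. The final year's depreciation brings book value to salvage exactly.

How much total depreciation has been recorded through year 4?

Depreciable base = $94,365 − $13,800 = $80,565.
Year 1: ⌊$94,365 × 125%/7⌋ = $16,850. Book value $77,515.
Year 2: ⌊$77,515 × 125%/7⌋ = $13,841. Book value $63,674.
Year 3: ⌊$63,674 × 125%/7⌋ = $11,370. Book value $52,304.
Year 4: ⌊$52,304 × 125%/7⌋ = $9,340. Book value $42,964.
Accumulated through year 4 = $94,365 − $42,964 = $51,401.

$51,401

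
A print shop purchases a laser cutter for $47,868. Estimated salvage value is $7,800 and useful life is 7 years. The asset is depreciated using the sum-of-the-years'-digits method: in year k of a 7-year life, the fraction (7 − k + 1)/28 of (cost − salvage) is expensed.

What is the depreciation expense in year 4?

$5,724

Depreciable base = $47,868 − $7,800 = $40,068.
Sum of the years' digits = 7+6+5+4+3+2+1 = 28.
Year 1: $40,068 × 7/28 = $10,017. Book value $37,851.
Year 2: $40,068 × 6/28 = $8,586. Book value $29,265.
Year 3: $40,068 × 5/28 = $7,155. Book value $22,110.
Year 4: $40,068 × 4/28 = $5,724. Book value $16,386.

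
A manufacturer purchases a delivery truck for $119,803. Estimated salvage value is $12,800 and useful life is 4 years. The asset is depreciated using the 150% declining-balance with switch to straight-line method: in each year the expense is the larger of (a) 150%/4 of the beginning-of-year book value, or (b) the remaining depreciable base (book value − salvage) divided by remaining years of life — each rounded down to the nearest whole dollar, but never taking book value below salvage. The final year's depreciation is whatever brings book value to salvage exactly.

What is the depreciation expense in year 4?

Depreciable base = $119,803 − $12,800 = $107,003.
Year 1: DB = ⌊$119,803 × 150%/4⌋ = $44,926; SL = ⌊$107,003/4⌋ = $26,750 → take DB $44,926. Book value $74,877.
Year 2: DB = ⌊$74,877 × 150%/4⌋ = $28,078; SL = ⌊$62,077/3⌋ = $20,692 → take DB $28,078. Book value $46,799.
Year 3: DB = ⌊$46,799 × 150%/4⌋ = $17,549; SL = ⌊$33,999/2⌋ = $16,999 → take DB $17,549. Book value $29,250.
Year 4 (final): $29,250 − $12,800 = $16,450. Book value $12,800.

$16,450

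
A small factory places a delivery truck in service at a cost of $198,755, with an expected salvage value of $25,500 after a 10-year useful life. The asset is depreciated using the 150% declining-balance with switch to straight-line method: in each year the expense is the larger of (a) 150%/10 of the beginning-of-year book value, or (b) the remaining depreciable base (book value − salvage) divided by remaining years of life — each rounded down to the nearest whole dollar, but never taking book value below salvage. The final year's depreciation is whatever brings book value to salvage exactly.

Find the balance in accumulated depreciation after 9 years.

Depreciable base = $198,755 − $25,500 = $173,255.
Year 1: DB = ⌊$198,755 × 150%/10⌋ = $29,813; SL = ⌊$173,255/10⌋ = $17,325 → take DB $29,813. Book value $168,942.
Year 2: DB = ⌊$168,942 × 150%/10⌋ = $25,341; SL = ⌊$143,442/9⌋ = $15,938 → take DB $25,341. Book value $143,601.
Year 3: DB = ⌊$143,601 × 150%/10⌋ = $21,540; SL = ⌊$118,101/8⌋ = $14,762 → take DB $21,540. Book value $122,061.
Year 4: DB = ⌊$122,061 × 150%/10⌋ = $18,309; SL = ⌊$96,561/7⌋ = $13,794 → take DB $18,309. Book value $103,752.
Year 5: DB = ⌊$103,752 × 150%/10⌋ = $15,562; SL = ⌊$78,252/6⌋ = $13,042 → take DB $15,562. Book value $88,190.
Year 6: DB = ⌊$88,190 × 150%/10⌋ = $13,228; SL = ⌊$62,690/5⌋ = $12,538 → take DB $13,228. Book value $74,962.
Year 7: DB = ⌊$74,962 × 150%/10⌋ = $11,244; SL = ⌊$49,462/4⌋ = $12,365 → take SL $12,365. Book value $62,597.
Year 8: DB = ⌊$62,597 × 150%/10⌋ = $9,389; SL = ⌊$37,097/3⌋ = $12,365 → take SL $12,365. Book value $50,232.
Year 9: DB = ⌊$50,232 × 150%/10⌋ = $7,534; SL = ⌊$24,732/2⌋ = $12,366 → take SL $12,366. Book value $37,866.
Accumulated through year 9 = $198,755 − $37,866 = $160,889.

$160,889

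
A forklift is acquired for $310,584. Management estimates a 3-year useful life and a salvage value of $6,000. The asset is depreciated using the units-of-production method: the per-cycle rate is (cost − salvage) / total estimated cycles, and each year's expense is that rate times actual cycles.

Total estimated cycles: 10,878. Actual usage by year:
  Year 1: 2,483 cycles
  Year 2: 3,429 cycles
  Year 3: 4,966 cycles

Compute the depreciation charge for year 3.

Depreciable base = $310,584 − $6,000 = $304,584.
Rate = $304,584 / 10,878 cycles = $28 per cycle.
Year 1: 2,483 × $28 = $69,524. Book value $241,060.
Year 2: 3,429 × $28 = $96,012. Book value $145,048.
Year 3: 4,966 × $28 = $139,048. Book value $6,000.

$139,048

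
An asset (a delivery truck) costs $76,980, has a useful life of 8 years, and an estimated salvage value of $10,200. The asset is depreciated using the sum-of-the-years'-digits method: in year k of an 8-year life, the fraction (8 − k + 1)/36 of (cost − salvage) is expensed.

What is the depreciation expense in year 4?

$9,275

Depreciable base = $76,980 − $10,200 = $66,780.
Sum of the years' digits = 8+7+6+5+4+3+2+1 = 36.
Year 1: $66,780 × 8/36 = $14,840. Book value $62,140.
Year 2: $66,780 × 7/36 = $12,985. Book value $49,155.
Year 3: $66,780 × 6/36 = $11,130. Book value $38,025.
Year 4: $66,780 × 5/36 = $9,275. Book value $28,750.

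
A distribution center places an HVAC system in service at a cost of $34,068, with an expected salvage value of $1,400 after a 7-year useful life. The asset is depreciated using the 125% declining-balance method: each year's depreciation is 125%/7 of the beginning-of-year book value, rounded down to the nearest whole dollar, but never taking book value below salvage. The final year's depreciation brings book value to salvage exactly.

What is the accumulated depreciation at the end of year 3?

$15,185

Depreciable base = $34,068 − $1,400 = $32,668.
Year 1: ⌊$34,068 × 125%/7⌋ = $6,083. Book value $27,985.
Year 2: ⌊$27,985 × 125%/7⌋ = $4,997. Book value $22,988.
Year 3: ⌊$22,988 × 125%/7⌋ = $4,105. Book value $18,883.
Accumulated through year 3 = $34,068 − $18,883 = $15,185.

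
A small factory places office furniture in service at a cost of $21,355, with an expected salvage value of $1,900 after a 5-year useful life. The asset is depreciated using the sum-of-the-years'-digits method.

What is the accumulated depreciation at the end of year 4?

Depreciable base = $21,355 − $1,900 = $19,455.
Sum of the years' digits = 5+4+3+2+1 = 15.
Year 1: $19,455 × 5/15 = $6,485. Book value $14,870.
Year 2: $19,455 × 4/15 = $5,188. Book value $9,682.
Year 3: $19,455 × 3/15 = $3,891. Book value $5,791.
Year 4: $19,455 × 2/15 = $2,594. Book value $3,197.
Accumulated through year 4 = $21,355 − $3,197 = $18,158.

$18,158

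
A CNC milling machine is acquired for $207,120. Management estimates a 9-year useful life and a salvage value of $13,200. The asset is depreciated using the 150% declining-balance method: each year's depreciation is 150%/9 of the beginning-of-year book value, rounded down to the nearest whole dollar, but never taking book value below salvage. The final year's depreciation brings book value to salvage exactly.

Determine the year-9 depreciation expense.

Depreciable base = $207,120 − $13,200 = $193,920.
Year 1: ⌊$207,120 × 150%/9⌋ = $34,520. Book value $172,600.
Year 2: ⌊$172,600 × 150%/9⌋ = $28,766. Book value $143,834.
Year 3: ⌊$143,834 × 150%/9⌋ = $23,972. Book value $119,862.
Year 4: ⌊$119,862 × 150%/9⌋ = $19,977. Book value $99,885.
Year 5: ⌊$99,885 × 150%/9⌋ = $16,647. Book value $83,238.
Year 6: ⌊$83,238 × 150%/9⌋ = $13,873. Book value $69,365.
Year 7: ⌊$69,365 × 150%/9⌋ = $11,560. Book value $57,805.
Year 8: ⌊$57,805 × 150%/9⌋ = $9,634. Book value $48,171.
Year 9 (final): $48,171 − $13,200 = $34,971. Book value $13,200.

$34,971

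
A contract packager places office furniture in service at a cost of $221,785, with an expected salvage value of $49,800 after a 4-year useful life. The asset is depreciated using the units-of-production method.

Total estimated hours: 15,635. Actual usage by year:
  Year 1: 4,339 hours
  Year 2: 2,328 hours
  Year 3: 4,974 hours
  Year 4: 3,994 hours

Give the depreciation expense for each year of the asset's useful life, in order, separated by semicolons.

$47,729; $25,608; $54,714; $43,934

Depreciable base = $221,785 − $49,800 = $171,985.
Rate = $171,985 / 15,635 hours = $11 per hour.
Year 1: 4,339 × $11 = $47,729. Book value $174,056.
Year 2: 2,328 × $11 = $25,608. Book value $148,448.
Year 3: 4,974 × $11 = $54,714. Book value $93,734.
Year 4: 3,994 × $11 = $43,934. Book value $49,800.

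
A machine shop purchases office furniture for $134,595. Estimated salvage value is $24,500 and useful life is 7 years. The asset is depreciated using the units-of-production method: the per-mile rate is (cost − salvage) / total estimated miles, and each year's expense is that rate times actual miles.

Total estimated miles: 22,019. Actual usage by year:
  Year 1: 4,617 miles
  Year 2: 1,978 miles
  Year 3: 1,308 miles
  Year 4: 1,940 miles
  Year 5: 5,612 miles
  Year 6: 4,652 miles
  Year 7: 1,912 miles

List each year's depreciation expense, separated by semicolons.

$23,085; $9,890; $6,540; $9,700; $28,060; $23,260; $9,560

Depreciable base = $134,595 − $24,500 = $110,095.
Rate = $110,095 / 22,019 miles = $5 per mile.
Year 1: 4,617 × $5 = $23,085. Book value $111,510.
Year 2: 1,978 × $5 = $9,890. Book value $101,620.
Year 3: 1,308 × $5 = $6,540. Book value $95,080.
Year 4: 1,940 × $5 = $9,700. Book value $85,380.
Year 5: 5,612 × $5 = $28,060. Book value $57,320.
Year 6: 4,652 × $5 = $23,260. Book value $34,060.
Year 7: 1,912 × $5 = $9,560. Book value $24,500.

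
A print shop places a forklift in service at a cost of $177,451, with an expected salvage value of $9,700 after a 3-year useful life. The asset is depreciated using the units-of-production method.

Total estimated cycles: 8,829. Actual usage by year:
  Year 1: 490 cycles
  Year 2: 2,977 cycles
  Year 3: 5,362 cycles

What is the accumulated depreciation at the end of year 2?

Depreciable base = $177,451 − $9,700 = $167,751.
Rate = $167,751 / 8,829 cycles = $19 per cycle.
Year 1: 490 × $19 = $9,310. Book value $168,141.
Year 2: 2,977 × $19 = $56,563. Book value $111,578.
Accumulated through year 2 = $177,451 − $111,578 = $65,873.

$65,873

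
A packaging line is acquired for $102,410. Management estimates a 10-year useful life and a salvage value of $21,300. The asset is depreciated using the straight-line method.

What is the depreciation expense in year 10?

Depreciable base = $102,410 − $21,300 = $81,110.
Annual expense = $81,110 / 10 = $8,111.

$8,111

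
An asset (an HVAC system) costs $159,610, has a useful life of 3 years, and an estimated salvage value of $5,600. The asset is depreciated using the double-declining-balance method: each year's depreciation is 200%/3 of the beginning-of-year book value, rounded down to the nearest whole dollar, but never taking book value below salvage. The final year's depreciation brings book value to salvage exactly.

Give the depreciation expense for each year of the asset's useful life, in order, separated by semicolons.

$106,406; $35,469; $12,135

Depreciable base = $159,610 − $5,600 = $154,010.
Year 1: ⌊$159,610 × 200%/3⌋ = $106,406. Book value $53,204.
Year 2: ⌊$53,204 × 200%/3⌋ = $35,469. Book value $17,735.
Year 3 (final): $17,735 − $5,600 = $12,135. Book value $5,600.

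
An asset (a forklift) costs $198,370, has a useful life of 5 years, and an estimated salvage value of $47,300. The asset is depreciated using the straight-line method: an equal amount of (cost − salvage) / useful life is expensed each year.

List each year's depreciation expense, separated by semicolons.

$30,214; $30,214; $30,214; $30,214; $30,214

Depreciable base = $198,370 − $47,300 = $151,070.
Annual expense = $151,070 / 5 = $30,214.
End of year 1: book value $168,156.
End of year 2: book value $137,942.
End of year 3: book value $107,728.
End of year 4: book value $77,514.
End of year 5: book value $47,300.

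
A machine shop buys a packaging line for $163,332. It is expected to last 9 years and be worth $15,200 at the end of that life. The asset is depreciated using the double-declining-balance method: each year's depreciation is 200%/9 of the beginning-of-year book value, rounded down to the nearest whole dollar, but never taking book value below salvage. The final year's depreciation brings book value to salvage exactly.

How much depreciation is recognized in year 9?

$6,675

Depreciable base = $163,332 − $15,200 = $148,132.
Year 1: ⌊$163,332 × 200%/9⌋ = $36,296. Book value $127,036.
Year 2: ⌊$127,036 × 200%/9⌋ = $28,230. Book value $98,806.
Year 3: ⌊$98,806 × 200%/9⌋ = $21,956. Book value $76,850.
Year 4: ⌊$76,850 × 200%/9⌋ = $17,077. Book value $59,773.
Year 5: ⌊$59,773 × 200%/9⌋ = $13,282. Book value $46,491.
Year 6: ⌊$46,491 × 200%/9⌋ = $10,331. Book value $36,160.
Year 7: ⌊$36,160 × 200%/9⌋ = $8,035. Book value $28,125.
Year 8: ⌊$28,125 × 200%/9⌋ = $6,250. Book value $21,875.
Year 9 (final): $21,875 − $15,200 = $6,675. Book value $15,200.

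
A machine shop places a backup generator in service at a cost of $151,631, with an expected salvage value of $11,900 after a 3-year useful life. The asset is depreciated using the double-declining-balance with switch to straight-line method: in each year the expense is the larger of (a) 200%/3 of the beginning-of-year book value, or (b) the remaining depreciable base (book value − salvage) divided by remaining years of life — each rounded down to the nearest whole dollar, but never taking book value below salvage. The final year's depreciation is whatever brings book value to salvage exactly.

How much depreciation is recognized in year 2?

Depreciable base = $151,631 − $11,900 = $139,731.
Year 1: DB = ⌊$151,631 × 200%/3⌋ = $101,087; SL = ⌊$139,731/3⌋ = $46,577 → take DB $101,087. Book value $50,544.
Year 2: DB = ⌊$50,544 × 200%/3⌋ = $33,696; SL = ⌊$38,644/2⌋ = $19,322 → take DB $33,696. Book value $16,848.

$33,696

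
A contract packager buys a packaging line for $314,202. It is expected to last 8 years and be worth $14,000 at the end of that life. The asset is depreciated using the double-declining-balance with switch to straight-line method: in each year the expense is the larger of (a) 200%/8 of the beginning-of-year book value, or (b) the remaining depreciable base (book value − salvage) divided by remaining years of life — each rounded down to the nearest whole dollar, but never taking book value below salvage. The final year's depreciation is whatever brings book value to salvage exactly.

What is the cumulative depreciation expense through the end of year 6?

$259,826

Depreciable base = $314,202 − $14,000 = $300,202.
Year 1: DB = ⌊$314,202 × 200%/8⌋ = $78,550; SL = ⌊$300,202/8⌋ = $37,525 → take DB $78,550. Book value $235,652.
Year 2: DB = ⌊$235,652 × 200%/8⌋ = $58,913; SL = ⌊$221,652/7⌋ = $31,664 → take DB $58,913. Book value $176,739.
Year 3: DB = ⌊$176,739 × 200%/8⌋ = $44,184; SL = ⌊$162,739/6⌋ = $27,123 → take DB $44,184. Book value $132,555.
Year 4: DB = ⌊$132,555 × 200%/8⌋ = $33,138; SL = ⌊$118,555/5⌋ = $23,711 → take DB $33,138. Book value $99,417.
Year 5: DB = ⌊$99,417 × 200%/8⌋ = $24,854; SL = ⌊$85,417/4⌋ = $21,354 → take DB $24,854. Book value $74,563.
Year 6: DB = ⌊$74,563 × 200%/8⌋ = $18,640; SL = ⌊$60,563/3⌋ = $20,187 → take SL $20,187. Book value $54,376.
Accumulated through year 6 = $314,202 − $54,376 = $259,826.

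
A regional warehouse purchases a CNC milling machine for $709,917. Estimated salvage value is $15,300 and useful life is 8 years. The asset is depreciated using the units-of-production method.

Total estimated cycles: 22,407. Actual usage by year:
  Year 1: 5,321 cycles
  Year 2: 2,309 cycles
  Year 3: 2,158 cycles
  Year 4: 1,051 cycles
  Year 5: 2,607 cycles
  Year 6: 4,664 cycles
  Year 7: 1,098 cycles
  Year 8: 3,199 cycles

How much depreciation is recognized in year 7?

Depreciable base = $709,917 − $15,300 = $694,617.
Rate = $694,617 / 22,407 cycles = $31 per cycle.
Year 1: 5,321 × $31 = $164,951. Book value $544,966.
Year 2: 2,309 × $31 = $71,579. Book value $473,387.
Year 3: 2,158 × $31 = $66,898. Book value $406,489.
Year 4: 1,051 × $31 = $32,581. Book value $373,908.
Year 5: 2,607 × $31 = $80,817. Book value $293,091.
Year 6: 4,664 × $31 = $144,584. Book value $148,507.
Year 7: 1,098 × $31 = $34,038. Book value $114,469.

$34,038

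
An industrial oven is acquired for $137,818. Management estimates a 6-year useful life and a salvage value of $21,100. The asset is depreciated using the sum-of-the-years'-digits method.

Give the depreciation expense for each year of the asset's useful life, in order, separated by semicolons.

$33,348; $27,790; $22,232; $16,674; $11,116; $5,558

Depreciable base = $137,818 − $21,100 = $116,718.
Sum of the years' digits = 6+5+4+3+2+1 = 21.
Year 1: $116,718 × 6/21 = $33,348. Book value $104,470.
Year 2: $116,718 × 5/21 = $27,790. Book value $76,680.
Year 3: $116,718 × 4/21 = $22,232. Book value $54,448.
Year 4: $116,718 × 3/21 = $16,674. Book value $37,774.
Year 5: $116,718 × 2/21 = $11,116. Book value $26,658.
Year 6: $116,718 × 1/21 = $5,558. Book value $21,100.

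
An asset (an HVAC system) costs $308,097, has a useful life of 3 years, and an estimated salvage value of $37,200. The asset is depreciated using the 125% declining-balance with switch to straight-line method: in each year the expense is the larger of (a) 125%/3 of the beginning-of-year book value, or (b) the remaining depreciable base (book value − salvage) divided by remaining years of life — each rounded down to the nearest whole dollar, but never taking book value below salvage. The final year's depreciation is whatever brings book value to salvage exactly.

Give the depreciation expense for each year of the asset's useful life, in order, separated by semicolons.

$128,373; $74,885; $67,639

Depreciable base = $308,097 − $37,200 = $270,897.
Year 1: DB = ⌊$308,097 × 125%/3⌋ = $128,373; SL = ⌊$270,897/3⌋ = $90,299 → take DB $128,373. Book value $179,724.
Year 2: DB = ⌊$179,724 × 125%/3⌋ = $74,885; SL = ⌊$142,524/2⌋ = $71,262 → take DB $74,885. Book value $104,839.
Year 3 (final): $104,839 − $37,200 = $67,639. Book value $37,200.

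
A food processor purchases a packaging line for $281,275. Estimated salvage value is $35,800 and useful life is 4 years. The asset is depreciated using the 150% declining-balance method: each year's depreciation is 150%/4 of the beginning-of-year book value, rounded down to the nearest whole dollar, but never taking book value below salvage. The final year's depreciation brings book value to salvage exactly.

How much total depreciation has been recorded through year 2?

$171,401

Depreciable base = $281,275 − $35,800 = $245,475.
Year 1: ⌊$281,275 × 150%/4⌋ = $105,478. Book value $175,797.
Year 2: ⌊$175,797 × 150%/4⌋ = $65,923. Book value $109,874.
Accumulated through year 2 = $281,275 − $109,874 = $171,401.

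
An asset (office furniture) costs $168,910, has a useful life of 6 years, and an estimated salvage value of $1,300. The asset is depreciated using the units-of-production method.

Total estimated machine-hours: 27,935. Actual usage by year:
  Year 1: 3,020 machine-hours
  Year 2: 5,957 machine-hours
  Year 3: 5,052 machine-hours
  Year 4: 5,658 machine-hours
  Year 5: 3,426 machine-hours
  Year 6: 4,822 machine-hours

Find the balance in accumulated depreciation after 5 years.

Depreciable base = $168,910 − $1,300 = $167,610.
Rate = $167,610 / 27,935 machine-hours = $6 per machine-hour.
Year 1: 3,020 × $6 = $18,120. Book value $150,790.
Year 2: 5,957 × $6 = $35,742. Book value $115,048.
Year 3: 5,052 × $6 = $30,312. Book value $84,736.
Year 4: 5,658 × $6 = $33,948. Book value $50,788.
Year 5: 3,426 × $6 = $20,556. Book value $30,232.
Accumulated through year 5 = $168,910 − $30,232 = $138,678.

$138,678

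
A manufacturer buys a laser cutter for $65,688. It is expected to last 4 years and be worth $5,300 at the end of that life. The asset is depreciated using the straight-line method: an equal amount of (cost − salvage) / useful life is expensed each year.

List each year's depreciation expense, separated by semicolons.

Depreciable base = $65,688 − $5,300 = $60,388.
Annual expense = $60,388 / 4 = $15,097.
End of year 1: book value $50,591.
End of year 2: book value $35,494.
End of year 3: book value $20,397.
End of year 4: book value $5,300.

$15,097; $15,097; $15,097; $15,097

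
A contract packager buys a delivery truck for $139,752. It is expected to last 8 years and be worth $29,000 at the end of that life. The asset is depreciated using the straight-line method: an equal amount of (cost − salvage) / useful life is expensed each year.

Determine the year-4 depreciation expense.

$13,844

Depreciable base = $139,752 − $29,000 = $110,752.
Annual expense = $110,752 / 8 = $13,844.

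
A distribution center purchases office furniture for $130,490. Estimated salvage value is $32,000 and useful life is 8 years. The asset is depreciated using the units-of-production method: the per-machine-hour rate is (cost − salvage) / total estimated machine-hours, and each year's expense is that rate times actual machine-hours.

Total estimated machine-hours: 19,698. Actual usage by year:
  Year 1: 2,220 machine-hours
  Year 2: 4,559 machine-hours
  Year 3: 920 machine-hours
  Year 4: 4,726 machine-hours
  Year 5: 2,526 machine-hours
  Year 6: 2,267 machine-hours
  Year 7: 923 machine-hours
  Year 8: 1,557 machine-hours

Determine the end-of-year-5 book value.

Depreciable base = $130,490 − $32,000 = $98,490.
Rate = $98,490 / 19,698 machine-hours = $5 per machine-hour.
Year 1: 2,220 × $5 = $11,100. Book value $119,390.
Year 2: 4,559 × $5 = $22,795. Book value $96,595.
Year 3: 920 × $5 = $4,600. Book value $91,995.
Year 4: 4,726 × $5 = $23,630. Book value $68,365.
Year 5: 2,526 × $5 = $12,630. Book value $55,735.

$55,735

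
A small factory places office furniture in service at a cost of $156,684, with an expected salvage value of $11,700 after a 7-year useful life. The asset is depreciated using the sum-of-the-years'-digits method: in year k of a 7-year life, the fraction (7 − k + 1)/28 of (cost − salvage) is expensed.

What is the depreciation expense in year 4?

$20,712

Depreciable base = $156,684 − $11,700 = $144,984.
Sum of the years' digits = 7+6+5+4+3+2+1 = 28.
Year 1: $144,984 × 7/28 = $36,246. Book value $120,438.
Year 2: $144,984 × 6/28 = $31,068. Book value $89,370.
Year 3: $144,984 × 5/28 = $25,890. Book value $63,480.
Year 4: $144,984 × 4/28 = $20,712. Book value $42,768.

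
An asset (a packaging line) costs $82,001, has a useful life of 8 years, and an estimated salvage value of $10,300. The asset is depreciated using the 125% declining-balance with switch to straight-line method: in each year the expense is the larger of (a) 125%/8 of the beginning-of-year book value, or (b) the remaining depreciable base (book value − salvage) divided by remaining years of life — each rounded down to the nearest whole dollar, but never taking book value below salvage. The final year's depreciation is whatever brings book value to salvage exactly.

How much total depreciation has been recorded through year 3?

Depreciable base = $82,001 − $10,300 = $71,701.
Year 1: DB = ⌊$82,001 × 125%/8⌋ = $12,812; SL = ⌊$71,701/8⌋ = $8,962 → take DB $12,812. Book value $69,189.
Year 2: DB = ⌊$69,189 × 125%/8⌋ = $10,810; SL = ⌊$58,889/7⌋ = $8,412 → take DB $10,810. Book value $58,379.
Year 3: DB = ⌊$58,379 × 125%/8⌋ = $9,121; SL = ⌊$48,079/6⌋ = $8,013 → take DB $9,121. Book value $49,258.
Accumulated through year 3 = $82,001 − $49,258 = $32,743.

$32,743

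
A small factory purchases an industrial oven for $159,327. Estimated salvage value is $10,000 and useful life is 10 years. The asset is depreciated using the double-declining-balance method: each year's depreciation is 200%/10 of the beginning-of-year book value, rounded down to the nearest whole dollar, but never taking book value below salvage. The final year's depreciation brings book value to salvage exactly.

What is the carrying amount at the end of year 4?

$65,261

Depreciable base = $159,327 − $10,000 = $149,327.
Year 1: ⌊$159,327 × 200%/10⌋ = $31,865. Book value $127,462.
Year 2: ⌊$127,462 × 200%/10⌋ = $25,492. Book value $101,970.
Year 3: ⌊$101,970 × 200%/10⌋ = $20,394. Book value $81,576.
Year 4: ⌊$81,576 × 200%/10⌋ = $16,315. Book value $65,261.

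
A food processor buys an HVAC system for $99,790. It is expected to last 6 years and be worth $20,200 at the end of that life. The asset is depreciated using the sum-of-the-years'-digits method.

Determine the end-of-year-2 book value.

$58,100

Depreciable base = $99,790 − $20,200 = $79,590.
Sum of the years' digits = 6+5+4+3+2+1 = 21.
Year 1: $79,590 × 6/21 = $22,740. Book value $77,050.
Year 2: $79,590 × 5/21 = $18,950. Book value $58,100.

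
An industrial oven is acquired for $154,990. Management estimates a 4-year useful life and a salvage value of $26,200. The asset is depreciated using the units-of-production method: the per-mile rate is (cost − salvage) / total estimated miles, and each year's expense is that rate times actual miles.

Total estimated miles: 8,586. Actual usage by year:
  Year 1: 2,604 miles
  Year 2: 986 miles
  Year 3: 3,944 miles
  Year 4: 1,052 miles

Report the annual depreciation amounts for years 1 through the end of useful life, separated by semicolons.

$39,060; $14,790; $59,160; $15,780

Depreciable base = $154,990 − $26,200 = $128,790.
Rate = $128,790 / 8,586 miles = $15 per mile.
Year 1: 2,604 × $15 = $39,060. Book value $115,930.
Year 2: 986 × $15 = $14,790. Book value $101,140.
Year 3: 3,944 × $15 = $59,160. Book value $41,980.
Year 4: 1,052 × $15 = $15,780. Book value $26,200.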